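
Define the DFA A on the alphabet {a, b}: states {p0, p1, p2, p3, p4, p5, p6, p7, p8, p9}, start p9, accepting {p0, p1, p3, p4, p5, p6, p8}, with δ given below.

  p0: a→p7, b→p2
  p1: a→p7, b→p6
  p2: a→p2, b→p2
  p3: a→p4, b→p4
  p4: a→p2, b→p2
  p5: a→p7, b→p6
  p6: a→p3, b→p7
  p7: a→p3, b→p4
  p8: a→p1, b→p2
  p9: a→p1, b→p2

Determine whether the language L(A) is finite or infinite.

finite

The useful states (reachable from p9 and able to reach an accepting state) are {p1, p3, p4, p6, p7, p9}.
Restricted to these states the transition graph has no cycle, so every accepting path has bounded length and L is finite.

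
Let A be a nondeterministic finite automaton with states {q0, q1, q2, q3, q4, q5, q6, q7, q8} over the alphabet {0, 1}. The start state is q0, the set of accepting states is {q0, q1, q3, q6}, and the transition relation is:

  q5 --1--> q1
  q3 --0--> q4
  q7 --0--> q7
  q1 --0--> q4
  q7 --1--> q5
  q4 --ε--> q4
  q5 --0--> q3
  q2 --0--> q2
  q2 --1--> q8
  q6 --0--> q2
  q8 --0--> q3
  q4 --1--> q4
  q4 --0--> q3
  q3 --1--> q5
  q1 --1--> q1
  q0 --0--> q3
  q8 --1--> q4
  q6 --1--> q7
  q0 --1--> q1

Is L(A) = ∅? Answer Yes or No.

No

The empty string ε is accepted: the run q0 ends in the accepting state q0.
Since at least one string is accepted, L(A) is not empty.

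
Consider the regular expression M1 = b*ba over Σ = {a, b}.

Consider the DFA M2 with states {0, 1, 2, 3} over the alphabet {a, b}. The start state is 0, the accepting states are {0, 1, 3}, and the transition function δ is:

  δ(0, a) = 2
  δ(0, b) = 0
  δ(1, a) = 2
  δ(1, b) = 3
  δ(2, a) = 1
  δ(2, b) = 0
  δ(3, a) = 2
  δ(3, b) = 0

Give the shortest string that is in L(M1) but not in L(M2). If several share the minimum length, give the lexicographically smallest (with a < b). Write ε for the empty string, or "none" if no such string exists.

ba

The string ba is accepted by M1 but not by M2.
No shorter string lies in the difference, and ba is the lexicographically first length-2 string in L(M1) \ L(M2).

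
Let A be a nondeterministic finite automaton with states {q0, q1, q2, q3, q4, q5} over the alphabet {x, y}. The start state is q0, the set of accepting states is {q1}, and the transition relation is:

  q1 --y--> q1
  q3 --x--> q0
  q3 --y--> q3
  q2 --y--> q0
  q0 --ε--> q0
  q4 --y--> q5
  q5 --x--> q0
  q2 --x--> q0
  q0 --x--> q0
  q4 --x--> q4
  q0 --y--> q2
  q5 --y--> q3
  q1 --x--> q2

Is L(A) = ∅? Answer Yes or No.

Yes

The states reachable from the start state are {q0, q2}.
None of the accepting states {q1} is reachable, so no string is accepted and L(A) = ∅.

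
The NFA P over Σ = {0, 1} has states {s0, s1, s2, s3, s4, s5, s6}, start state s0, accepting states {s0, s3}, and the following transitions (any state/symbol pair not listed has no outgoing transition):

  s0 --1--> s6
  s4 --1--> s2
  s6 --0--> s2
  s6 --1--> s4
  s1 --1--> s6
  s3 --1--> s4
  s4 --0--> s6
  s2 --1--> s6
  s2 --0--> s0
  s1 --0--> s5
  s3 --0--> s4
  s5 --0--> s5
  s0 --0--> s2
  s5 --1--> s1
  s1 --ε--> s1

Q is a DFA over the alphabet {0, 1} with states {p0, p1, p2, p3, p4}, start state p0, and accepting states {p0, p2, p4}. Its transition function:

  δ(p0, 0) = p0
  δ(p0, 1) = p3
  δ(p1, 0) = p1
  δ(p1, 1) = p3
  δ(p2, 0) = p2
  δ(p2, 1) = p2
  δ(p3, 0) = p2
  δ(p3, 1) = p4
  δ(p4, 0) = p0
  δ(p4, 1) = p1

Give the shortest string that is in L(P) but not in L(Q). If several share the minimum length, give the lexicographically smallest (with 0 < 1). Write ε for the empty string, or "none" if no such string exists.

1110

The string 1110 is accepted by P but not by Q.
No shorter string lies in the difference, and 1110 is the lexicographically first length-4 string in L(P) \ L(Q).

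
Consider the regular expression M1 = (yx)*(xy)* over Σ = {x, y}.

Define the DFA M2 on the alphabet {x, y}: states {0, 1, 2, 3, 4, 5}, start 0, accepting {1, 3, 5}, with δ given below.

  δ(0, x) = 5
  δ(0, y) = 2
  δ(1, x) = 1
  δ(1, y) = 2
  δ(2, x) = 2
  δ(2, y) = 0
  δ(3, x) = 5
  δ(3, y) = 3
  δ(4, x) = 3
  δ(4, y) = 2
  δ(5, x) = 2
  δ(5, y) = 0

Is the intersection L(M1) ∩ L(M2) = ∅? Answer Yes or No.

No

The string yxyx is accepted by both M1 and M2.
Hence L(M1) ∩ L(M2) ≠ ∅.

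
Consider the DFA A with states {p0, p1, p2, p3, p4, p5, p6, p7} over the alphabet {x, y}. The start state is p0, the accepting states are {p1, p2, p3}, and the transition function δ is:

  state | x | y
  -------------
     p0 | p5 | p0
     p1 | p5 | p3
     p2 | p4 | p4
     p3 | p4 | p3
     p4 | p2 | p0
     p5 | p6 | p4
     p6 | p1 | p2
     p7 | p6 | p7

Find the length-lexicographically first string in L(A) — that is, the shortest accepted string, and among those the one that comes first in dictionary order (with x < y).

A breadth-first search from p0 reaches an accepting state first via the path p0 → p5 → p6 → p1 on input xxx.
No string of length < 3 is accepted (BFS exhausts all shorter strings without reaching an accepting state), and xxx is the lexicographically least accepting string of length 3.

xxx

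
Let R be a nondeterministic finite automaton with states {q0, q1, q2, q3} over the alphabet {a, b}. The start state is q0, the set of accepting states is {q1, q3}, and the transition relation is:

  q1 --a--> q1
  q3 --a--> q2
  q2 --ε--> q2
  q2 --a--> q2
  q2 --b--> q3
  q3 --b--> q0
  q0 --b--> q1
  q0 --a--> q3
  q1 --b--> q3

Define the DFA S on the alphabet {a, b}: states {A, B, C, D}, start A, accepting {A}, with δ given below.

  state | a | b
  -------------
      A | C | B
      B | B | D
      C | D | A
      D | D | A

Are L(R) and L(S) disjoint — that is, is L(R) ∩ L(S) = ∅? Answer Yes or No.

The string aab is accepted by both R and S.
Hence L(R) ∩ L(S) ≠ ∅.

No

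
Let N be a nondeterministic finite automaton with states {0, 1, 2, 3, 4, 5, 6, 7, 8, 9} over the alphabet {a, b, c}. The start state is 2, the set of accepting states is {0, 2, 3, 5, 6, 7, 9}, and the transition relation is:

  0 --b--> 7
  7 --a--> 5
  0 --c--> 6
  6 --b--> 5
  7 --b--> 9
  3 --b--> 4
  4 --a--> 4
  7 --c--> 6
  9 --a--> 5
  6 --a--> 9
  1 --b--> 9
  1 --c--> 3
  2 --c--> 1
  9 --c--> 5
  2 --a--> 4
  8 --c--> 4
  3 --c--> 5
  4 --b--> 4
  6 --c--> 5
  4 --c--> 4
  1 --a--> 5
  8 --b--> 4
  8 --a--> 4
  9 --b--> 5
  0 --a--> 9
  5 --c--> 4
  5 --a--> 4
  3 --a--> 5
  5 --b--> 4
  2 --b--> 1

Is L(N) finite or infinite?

finite

The useful states (reachable from 2 and able to reach an accepting state) are {1, 2, 3, 5, 9}.
Restricted to these states the transition graph has no cycle, so every accepting path has bounded length and L is finite.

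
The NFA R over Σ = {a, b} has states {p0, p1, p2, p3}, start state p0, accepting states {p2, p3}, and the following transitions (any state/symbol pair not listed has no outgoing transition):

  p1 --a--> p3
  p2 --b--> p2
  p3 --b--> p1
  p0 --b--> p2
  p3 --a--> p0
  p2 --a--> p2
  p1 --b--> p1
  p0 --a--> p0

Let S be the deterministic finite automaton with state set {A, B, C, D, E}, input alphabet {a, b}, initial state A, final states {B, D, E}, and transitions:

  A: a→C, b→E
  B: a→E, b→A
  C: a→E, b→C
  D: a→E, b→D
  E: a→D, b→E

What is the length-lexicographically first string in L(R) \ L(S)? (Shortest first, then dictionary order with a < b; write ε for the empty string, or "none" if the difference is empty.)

ab

The string ab is accepted by R but not by S.
No shorter string lies in the difference, and ab is the lexicographically first length-2 string in L(R) \ L(S).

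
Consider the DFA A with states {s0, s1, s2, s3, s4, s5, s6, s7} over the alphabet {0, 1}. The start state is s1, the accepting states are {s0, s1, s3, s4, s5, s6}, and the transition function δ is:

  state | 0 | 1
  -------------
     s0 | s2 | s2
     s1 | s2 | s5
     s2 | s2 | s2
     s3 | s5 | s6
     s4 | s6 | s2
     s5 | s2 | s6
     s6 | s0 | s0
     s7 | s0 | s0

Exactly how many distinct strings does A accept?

The useful subgraph on states {s0, s1, s5, s6} is acyclic, so L(A) is finite; the longest accepting path visits 4 useful states, giving maximum string length 3.
Counting accepting paths from s1 by length: 1 of length 0, 1 of length 1, 1 of length 2, 2 of length 3. Total 5.

5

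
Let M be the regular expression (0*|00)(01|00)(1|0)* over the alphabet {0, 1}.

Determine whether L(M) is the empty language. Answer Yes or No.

The string 00 matches the expression, so it belongs to L(M).
Since L(M) contains at least one string, it is not empty.

No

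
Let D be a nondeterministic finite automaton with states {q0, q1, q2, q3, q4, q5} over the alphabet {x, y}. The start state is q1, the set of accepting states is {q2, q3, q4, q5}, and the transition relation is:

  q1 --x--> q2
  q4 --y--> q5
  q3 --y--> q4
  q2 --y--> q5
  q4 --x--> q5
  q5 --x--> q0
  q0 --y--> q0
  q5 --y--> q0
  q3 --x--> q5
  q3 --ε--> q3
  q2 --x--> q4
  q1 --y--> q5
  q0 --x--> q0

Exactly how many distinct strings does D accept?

6

The useful subgraph on states {q1, q2, q4, q5} is acyclic, so L(D) is finite; the longest accepting path visits 4 useful states, giving maximum string length 3.
Counting accepting paths from q1 by length: 2 of length 1, 2 of length 2, 2 of length 3. Total 6.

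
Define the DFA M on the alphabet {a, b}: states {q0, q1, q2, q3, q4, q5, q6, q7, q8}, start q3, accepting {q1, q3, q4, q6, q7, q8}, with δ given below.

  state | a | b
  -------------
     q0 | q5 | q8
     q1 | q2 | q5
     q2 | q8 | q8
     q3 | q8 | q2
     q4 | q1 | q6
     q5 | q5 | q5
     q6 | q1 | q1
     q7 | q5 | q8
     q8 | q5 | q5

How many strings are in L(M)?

The useful subgraph on states {q2, q3, q8} is acyclic, so L(M) is finite; the longest accepting path visits 3 useful states, giving maximum string length 2.
Counting accepting paths from q3 by length: 1 of length 0, 1 of length 1, 2 of length 2. Total 4.

4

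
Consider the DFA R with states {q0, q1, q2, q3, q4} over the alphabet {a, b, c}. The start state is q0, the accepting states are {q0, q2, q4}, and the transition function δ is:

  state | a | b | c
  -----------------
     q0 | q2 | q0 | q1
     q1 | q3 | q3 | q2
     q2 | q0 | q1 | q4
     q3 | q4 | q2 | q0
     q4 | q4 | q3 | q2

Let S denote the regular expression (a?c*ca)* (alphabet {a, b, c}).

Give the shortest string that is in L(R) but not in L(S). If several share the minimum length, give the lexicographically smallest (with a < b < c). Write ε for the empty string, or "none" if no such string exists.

a

The string a is accepted by R but not by S.
No shorter string lies in the difference, and a is the lexicographically first length-1 string in L(R) \ L(S).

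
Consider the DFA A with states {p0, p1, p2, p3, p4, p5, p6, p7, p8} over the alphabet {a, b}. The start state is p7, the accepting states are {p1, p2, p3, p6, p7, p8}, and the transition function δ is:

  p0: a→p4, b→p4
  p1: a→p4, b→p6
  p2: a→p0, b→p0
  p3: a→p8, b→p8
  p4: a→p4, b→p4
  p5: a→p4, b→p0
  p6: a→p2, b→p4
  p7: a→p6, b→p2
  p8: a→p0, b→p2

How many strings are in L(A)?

4

The useful subgraph on states {p2, p6, p7} is acyclic, so L(A) is finite; the longest accepting path visits 3 useful states, giving maximum string length 2.
Counting accepting paths from p7 by length: 1 of length 0, 2 of length 1, 1 of length 2. Total 4.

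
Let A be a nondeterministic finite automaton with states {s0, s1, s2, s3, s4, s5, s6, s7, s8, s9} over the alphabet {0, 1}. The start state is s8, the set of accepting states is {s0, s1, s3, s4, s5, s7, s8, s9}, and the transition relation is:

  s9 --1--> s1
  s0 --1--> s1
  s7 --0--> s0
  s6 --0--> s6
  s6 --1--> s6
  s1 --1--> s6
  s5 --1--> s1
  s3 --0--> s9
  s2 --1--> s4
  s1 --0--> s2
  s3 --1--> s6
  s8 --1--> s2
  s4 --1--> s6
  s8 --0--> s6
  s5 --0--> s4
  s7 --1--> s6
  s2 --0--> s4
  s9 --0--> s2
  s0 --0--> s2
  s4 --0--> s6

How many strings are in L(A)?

The useful subgraph on states {s2, s4, s8} is acyclic, so L(A) is finite; the longest accepting path visits 3 useful states, giving maximum string length 2.
Counting accepting paths from s8 by length: 1 of length 0, 2 of length 2. Total 3.

3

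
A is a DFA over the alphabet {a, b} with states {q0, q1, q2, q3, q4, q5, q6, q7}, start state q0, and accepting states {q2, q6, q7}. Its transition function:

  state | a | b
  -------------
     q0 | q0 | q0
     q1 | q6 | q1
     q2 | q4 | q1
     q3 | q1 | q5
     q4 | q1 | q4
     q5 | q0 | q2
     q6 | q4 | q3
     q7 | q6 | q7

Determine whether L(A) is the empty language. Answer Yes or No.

Yes

The states reachable from the start state are {q0}.
None of the accepting states {q2, q6, q7} is reachable, so no string is accepted and L(A) = ∅.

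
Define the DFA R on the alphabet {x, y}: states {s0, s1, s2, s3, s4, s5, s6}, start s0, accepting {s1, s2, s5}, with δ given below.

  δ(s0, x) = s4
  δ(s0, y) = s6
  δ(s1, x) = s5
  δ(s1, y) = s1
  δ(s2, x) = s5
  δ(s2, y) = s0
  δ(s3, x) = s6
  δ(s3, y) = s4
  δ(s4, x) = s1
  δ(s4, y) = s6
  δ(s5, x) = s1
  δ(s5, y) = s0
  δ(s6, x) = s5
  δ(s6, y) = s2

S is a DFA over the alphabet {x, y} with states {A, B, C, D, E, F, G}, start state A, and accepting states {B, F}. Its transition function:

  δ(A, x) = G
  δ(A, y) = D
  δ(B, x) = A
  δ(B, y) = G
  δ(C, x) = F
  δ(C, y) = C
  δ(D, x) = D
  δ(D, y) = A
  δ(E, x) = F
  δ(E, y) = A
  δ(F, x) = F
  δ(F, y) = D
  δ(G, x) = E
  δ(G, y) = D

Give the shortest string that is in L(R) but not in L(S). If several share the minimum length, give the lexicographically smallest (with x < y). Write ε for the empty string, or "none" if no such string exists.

xx

The string xx is accepted by R but not by S.
No shorter string lies in the difference, and xx is the lexicographically first length-2 string in L(R) \ L(S).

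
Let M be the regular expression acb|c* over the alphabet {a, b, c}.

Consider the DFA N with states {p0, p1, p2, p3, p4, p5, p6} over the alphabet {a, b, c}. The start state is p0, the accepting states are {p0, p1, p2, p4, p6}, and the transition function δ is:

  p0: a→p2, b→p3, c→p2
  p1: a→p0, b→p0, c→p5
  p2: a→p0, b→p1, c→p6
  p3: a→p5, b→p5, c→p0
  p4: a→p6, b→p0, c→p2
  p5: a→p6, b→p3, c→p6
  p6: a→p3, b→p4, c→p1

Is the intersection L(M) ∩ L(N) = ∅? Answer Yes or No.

No

The empty string ε is accepted by both M and N.
Hence L(M) ∩ L(N) ≠ ∅.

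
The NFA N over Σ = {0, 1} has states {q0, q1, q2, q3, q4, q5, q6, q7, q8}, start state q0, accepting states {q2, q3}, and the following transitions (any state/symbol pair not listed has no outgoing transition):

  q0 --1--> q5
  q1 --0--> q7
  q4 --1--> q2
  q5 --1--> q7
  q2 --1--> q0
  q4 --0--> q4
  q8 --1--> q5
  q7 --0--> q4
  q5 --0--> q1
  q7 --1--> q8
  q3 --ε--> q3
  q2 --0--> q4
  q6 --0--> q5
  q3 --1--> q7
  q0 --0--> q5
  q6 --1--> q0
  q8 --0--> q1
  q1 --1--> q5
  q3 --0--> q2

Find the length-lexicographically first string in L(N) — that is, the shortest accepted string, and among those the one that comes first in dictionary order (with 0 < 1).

0101

A breadth-first search from q0 reaches an accepting state first via the path q0 → q5 → q7 → q4 → q2 on input 0101.
No string of length < 4 is accepted (BFS exhausts all shorter strings without reaching an accepting state), and 0101 is the lexicographically least accepting string of length 4.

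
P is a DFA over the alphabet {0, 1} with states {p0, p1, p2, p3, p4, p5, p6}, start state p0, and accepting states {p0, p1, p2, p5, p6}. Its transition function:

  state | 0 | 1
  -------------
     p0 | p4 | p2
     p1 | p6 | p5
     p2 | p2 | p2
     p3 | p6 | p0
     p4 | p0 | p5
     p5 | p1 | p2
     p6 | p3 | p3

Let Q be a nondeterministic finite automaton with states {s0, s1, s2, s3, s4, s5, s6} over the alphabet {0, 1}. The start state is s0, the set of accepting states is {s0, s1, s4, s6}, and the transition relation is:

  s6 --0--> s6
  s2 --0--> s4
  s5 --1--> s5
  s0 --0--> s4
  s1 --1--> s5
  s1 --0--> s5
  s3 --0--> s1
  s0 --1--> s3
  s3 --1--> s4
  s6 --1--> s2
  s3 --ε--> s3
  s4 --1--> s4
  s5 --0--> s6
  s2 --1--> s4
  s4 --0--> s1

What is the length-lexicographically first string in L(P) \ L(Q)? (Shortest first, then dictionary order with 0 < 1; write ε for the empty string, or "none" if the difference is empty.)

The string 1 is accepted by P but not by Q.
No shorter string lies in the difference, and 1 is the lexicographically first length-1 string in L(P) \ L(Q).

1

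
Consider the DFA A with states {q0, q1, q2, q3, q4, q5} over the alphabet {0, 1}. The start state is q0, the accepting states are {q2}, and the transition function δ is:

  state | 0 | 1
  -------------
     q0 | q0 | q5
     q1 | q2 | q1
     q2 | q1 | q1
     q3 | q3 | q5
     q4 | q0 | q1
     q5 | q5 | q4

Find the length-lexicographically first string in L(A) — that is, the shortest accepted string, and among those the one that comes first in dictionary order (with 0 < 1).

A breadth-first search from q0 reaches an accepting state first via the path q0 → q5 → q4 → q1 → q2 on input 1110.
No string of length < 4 is accepted (BFS exhausts all shorter strings without reaching an accepting state), and 1110 is the lexicographically least accepting string of length 4.

1110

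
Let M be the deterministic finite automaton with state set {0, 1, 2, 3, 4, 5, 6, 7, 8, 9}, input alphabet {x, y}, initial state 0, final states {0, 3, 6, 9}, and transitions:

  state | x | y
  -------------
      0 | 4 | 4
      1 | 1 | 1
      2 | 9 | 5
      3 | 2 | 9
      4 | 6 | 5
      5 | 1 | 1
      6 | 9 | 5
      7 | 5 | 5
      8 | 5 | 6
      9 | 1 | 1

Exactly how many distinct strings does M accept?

The useful subgraph on states {0, 4, 6, 9} is acyclic, so L(M) is finite; the longest accepting path visits 4 useful states, giving maximum string length 3.
Counting accepting paths from 0 by length: 1 of length 0, 2 of length 2, 2 of length 3. Total 5.

5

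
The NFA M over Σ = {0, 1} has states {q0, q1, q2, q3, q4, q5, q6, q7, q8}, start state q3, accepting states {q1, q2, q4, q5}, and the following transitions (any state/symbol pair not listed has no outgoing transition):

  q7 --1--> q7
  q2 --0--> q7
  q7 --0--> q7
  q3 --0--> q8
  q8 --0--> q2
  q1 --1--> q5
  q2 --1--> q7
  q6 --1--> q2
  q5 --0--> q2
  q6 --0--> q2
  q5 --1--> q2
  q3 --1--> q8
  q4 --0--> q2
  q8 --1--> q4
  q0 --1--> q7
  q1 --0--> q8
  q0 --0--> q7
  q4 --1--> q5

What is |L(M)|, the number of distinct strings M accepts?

12

The useful subgraph on states {q2, q3, q4, q5, q8} is acyclic, so L(M) is finite; the longest accepting path visits 5 useful states, giving maximum string length 4.
Counting accepting paths from q3 by length: 4 of length 2, 4 of length 3, 4 of length 4. Total 12.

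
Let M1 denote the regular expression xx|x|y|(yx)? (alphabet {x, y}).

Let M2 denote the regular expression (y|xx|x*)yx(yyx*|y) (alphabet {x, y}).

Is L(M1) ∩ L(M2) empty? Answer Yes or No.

Converting the expression M1 to a DFA (subset construction, then merging equivalent states) gives the minimal DFA with states {r0, r1, r2, r3}, start state r0, accepting states {r0, r1, r2} and transitions r0: x→r1, y→r1; r1: x→r2, y→r3; r2: x→r3, y→r3; r3: x→r3, y→r3.
Converting the expression M2 to a DFA (subset construction, then merging equivalent states) gives the minimal DFA with states {t0, t1, t2, t3, t4, t5, t6, t7}, start state t0, accepting states {t6, t7} and transitions t0: x→t1, y→t2; t1: x→t1, y→t3; t2: x→t4, y→t3; t3: x→t4, y→t5; t4: x→t5, y→t6; t5: x→t5, y→t5; t6: x→t5, y→t7; t7: x→t7, y→t5.
Exploring the product automaton M1 × M2 from the start pair (r0, t0), following both machines on each input symbol, reaches 11 state pairs: (r0, t0), (r1, t1), (r1, t2), (r2, t1), (r3, t3), (r2, t4), (r3, t1), (r3, t4), (r3, t5), (r3, t6), (r3, t7).
M1 accepts in {r0, r1, r2} and M2 accepts in {t6, t7}; no reachable pair has both components accepting, so no string drives both machines to acceptance simultaneously and L(M1) ∩ L(M2) = ∅.
So no string is accepted by both, and the intersection is empty.

Yes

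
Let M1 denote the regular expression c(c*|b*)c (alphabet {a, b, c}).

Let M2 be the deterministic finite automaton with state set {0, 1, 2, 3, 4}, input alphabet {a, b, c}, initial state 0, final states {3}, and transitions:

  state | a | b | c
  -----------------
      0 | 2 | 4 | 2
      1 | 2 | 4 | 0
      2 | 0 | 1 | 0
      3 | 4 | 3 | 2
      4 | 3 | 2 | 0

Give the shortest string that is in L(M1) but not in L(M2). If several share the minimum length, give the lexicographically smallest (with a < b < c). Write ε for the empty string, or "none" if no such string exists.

The string cc is accepted by M1 but not by M2.
No shorter string lies in the difference, and cc is the lexicographically first length-2 string in L(M1) \ L(M2).

cc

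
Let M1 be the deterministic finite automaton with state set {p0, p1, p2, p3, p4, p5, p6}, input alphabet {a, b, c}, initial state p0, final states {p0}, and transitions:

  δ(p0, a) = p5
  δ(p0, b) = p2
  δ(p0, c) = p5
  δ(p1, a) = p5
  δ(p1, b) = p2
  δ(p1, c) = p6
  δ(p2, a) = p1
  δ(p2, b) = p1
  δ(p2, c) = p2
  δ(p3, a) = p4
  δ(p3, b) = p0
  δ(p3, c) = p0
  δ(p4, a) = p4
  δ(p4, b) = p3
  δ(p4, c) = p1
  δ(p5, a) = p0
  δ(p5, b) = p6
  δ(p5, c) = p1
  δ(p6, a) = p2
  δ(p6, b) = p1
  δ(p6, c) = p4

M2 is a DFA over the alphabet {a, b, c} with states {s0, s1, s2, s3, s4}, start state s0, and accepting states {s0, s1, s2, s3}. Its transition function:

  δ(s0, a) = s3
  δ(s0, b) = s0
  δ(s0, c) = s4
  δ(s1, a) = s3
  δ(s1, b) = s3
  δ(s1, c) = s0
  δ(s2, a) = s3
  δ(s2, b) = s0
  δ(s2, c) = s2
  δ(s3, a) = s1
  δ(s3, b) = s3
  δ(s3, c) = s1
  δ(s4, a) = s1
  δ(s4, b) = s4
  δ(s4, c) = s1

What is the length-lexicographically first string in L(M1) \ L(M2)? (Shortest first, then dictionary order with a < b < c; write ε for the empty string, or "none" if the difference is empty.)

acccbb

The string acccbb is accepted by M1 but not by M2.
No shorter string lies in the difference, and acccbb is the lexicographically first length-6 string in L(M1) \ L(M2).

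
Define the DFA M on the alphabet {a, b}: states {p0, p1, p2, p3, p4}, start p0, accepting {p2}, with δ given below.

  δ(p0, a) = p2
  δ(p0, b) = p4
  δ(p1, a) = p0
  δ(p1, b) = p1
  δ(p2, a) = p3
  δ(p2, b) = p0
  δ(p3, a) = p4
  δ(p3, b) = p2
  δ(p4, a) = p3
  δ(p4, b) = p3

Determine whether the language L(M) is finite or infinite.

State p0 is reachable from the start and can reach an accepting state, and it lies on the cycle p0 → p2 → p0.
Traversing that cycle any number of times yields accepted strings of unbounded length, so the language is infinite.

infinite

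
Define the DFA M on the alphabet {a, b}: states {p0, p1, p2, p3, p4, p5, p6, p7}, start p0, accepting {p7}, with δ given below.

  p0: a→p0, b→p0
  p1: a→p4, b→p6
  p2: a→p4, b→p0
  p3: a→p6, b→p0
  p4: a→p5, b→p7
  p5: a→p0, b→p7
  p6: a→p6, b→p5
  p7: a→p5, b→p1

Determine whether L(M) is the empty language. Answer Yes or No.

Yes

The states reachable from the start state are {p0}.
None of the accepting states {p7} is reachable, so no string is accepted and L(M) = ∅.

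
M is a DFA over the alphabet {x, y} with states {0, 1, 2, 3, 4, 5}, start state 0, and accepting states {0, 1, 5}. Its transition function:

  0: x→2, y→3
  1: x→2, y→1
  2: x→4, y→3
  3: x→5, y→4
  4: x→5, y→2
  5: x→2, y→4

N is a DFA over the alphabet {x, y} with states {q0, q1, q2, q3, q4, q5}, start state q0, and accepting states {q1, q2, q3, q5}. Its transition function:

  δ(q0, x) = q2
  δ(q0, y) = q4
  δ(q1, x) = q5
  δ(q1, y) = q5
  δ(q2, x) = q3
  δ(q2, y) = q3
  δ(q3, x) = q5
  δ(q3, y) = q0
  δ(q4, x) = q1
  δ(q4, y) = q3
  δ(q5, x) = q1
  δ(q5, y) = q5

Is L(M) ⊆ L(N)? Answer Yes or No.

No

The empty string ε is in L(M) but not in L(N).
So L(M) ⊄ L(N).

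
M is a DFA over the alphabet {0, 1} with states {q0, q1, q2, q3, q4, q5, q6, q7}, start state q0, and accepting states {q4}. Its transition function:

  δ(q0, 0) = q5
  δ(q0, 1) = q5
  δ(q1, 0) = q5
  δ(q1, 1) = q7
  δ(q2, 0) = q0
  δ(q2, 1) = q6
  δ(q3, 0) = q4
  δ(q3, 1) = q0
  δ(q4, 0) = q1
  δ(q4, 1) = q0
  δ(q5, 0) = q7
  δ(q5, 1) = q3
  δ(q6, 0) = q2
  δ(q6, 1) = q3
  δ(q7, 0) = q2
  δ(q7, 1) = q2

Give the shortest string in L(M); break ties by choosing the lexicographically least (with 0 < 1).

A breadth-first search from q0 reaches an accepting state first via the path q0 → q5 → q3 → q4 on input 010.
No string of length < 3 is accepted (BFS exhausts all shorter strings without reaching an accepting state), and 010 is the lexicographically least accepting string of length 3.

010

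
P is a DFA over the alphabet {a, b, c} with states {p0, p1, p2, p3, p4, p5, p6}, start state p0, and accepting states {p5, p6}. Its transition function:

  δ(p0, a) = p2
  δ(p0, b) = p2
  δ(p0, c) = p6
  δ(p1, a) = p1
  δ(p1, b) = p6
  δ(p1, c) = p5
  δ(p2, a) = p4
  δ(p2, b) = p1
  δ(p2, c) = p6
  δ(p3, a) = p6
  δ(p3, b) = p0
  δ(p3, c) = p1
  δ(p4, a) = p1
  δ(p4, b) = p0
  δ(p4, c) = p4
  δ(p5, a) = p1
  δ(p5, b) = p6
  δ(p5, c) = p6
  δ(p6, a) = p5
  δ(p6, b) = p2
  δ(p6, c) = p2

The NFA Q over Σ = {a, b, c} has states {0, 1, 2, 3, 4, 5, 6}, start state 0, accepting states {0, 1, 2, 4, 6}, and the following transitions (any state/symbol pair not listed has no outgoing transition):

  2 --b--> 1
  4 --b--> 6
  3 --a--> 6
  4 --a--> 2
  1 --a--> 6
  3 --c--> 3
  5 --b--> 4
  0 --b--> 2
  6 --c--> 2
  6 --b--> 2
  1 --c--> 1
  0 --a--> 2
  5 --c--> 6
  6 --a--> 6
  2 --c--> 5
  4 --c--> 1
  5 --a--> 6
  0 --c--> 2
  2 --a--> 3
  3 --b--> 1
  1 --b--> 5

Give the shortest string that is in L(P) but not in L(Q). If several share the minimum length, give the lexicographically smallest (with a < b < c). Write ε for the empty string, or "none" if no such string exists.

The string ac is accepted by P but not by Q.
No shorter string lies in the difference, and ac is the lexicographically first length-2 string in L(P) \ L(Q).

ac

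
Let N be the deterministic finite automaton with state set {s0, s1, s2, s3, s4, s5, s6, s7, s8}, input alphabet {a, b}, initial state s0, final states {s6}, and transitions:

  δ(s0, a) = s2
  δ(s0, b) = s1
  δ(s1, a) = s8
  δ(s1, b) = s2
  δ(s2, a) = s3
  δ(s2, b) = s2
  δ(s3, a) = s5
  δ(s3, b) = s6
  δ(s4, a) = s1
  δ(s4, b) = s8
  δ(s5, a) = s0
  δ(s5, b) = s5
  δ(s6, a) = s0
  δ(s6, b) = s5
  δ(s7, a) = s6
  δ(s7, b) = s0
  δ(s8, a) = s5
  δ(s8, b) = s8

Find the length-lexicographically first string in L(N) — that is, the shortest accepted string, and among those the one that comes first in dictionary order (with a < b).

aab

A breadth-first search from s0 reaches an accepting state first via the path s0 → s2 → s3 → s6 on input aab.
No string of length < 3 is accepted (BFS exhausts all shorter strings without reaching an accepting state), and aab is the lexicographically least accepting string of length 3.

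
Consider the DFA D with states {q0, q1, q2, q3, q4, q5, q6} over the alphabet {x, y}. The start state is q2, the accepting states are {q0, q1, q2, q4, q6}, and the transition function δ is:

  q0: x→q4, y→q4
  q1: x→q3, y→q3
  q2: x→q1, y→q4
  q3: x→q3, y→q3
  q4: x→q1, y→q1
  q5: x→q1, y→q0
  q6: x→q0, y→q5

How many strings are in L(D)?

The useful subgraph on states {q1, q2, q4} is acyclic, so L(D) is finite; the longest accepting path visits 3 useful states, giving maximum string length 2.
Counting accepting paths from q2 by length: 1 of length 0, 2 of length 1, 2 of length 2. Total 5.

5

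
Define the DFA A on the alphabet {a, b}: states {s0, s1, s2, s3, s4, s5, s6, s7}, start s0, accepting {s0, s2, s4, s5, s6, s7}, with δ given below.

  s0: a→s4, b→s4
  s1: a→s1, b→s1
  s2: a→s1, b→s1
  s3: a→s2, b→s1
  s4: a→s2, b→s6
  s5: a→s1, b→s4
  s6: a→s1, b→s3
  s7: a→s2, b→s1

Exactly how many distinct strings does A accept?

9

The useful subgraph on states {s0, s2, s3, s4, s6} is acyclic, so L(A) is finite; the longest accepting path visits 5 useful states, giving maximum string length 4.
Counting accepting paths from s0 by length: 1 of length 0, 2 of length 1, 4 of length 2, 2 of length 4. Total 9.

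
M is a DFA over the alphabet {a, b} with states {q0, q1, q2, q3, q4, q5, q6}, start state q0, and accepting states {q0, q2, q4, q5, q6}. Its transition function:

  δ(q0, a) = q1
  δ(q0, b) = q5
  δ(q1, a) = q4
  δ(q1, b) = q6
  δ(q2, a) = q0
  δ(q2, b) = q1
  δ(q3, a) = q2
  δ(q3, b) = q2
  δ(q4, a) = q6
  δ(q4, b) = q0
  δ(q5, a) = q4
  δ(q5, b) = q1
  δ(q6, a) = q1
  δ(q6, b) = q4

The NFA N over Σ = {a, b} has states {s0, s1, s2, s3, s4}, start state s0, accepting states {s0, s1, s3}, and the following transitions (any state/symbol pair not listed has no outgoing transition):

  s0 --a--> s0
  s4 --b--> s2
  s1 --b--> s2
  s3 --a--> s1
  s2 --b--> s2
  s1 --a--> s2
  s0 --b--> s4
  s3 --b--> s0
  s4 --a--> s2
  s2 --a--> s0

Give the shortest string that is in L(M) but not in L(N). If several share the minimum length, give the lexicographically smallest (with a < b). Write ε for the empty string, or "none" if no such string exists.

b

The string b is accepted by M but not by N.
No shorter string lies in the difference, and b is the lexicographically first length-1 string in L(M) \ L(N).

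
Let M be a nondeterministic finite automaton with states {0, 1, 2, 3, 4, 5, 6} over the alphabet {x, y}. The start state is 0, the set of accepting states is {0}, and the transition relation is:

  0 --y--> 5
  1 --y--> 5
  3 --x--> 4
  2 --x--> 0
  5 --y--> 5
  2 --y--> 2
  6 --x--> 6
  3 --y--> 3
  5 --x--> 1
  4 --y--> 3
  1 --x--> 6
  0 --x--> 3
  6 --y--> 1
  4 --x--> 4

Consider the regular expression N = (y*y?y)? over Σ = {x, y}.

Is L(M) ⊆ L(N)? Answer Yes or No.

Converting the expression N to a DFA (subset construction, then merging equivalent states) gives the minimal DFA with states {n0, n1}, start state n0, accepting states {n0} and transitions n0: x→n1, y→n0; n1: x→n1, y→n1.
Exploring the product automaton M × N from the start pair (0, n0), following both machines on each input symbol, reaches 7 state pairs: (0, n0), (3, n1), (5, n0), (4, n1), (1, n1), (6, n1), (5, n1).
M accepts in {0} and N accepts in {n0}. The reachable pairs whose M-component is accepting are (0, n0); in each of them the N-component is accepting too, so the product for L(M) \ L(N) (M-component accepting, N-component rejecting) has no reachable accepting pair and the difference is empty.
Hence every string in L(M) is also in L(N).

Yes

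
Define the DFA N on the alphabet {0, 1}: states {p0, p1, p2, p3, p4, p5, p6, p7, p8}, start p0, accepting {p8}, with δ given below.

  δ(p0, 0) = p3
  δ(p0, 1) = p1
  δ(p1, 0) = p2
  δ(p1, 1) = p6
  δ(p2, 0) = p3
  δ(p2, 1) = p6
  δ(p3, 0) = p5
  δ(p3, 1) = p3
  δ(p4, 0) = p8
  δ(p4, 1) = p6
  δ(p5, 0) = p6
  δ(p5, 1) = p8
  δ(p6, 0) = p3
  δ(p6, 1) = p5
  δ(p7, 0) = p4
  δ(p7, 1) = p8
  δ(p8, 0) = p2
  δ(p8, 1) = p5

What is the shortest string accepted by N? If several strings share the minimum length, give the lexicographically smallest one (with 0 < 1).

A breadth-first search from p0 reaches an accepting state first via the path p0 → p3 → p5 → p8 on input 001.
No string of length < 3 is accepted (BFS exhausts all shorter strings without reaching an accepting state), and 001 is the lexicographically least accepting string of length 3.

001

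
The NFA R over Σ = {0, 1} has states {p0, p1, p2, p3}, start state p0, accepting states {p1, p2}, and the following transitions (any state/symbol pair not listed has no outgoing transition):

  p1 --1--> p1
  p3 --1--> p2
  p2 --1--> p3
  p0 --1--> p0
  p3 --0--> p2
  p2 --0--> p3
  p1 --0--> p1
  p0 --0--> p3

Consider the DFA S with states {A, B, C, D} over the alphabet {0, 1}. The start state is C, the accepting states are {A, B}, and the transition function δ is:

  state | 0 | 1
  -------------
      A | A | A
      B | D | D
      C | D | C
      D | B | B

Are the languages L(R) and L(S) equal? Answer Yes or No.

Yes

Exploring the product automaton R × S from the start pair (p0, C), following both machines on each input symbol, reaches 3 state pairs: (p0, C), (p3, D), (p2, B).
R accepts in {p1, p2} and S accepts in {A, B}. In every reachable pair the two components are either both accepting — (p2, B) — or both non-accepting, so no string is accepted by exactly one of the machines: L(R) \ L(S) and L(S) \ L(R) are both empty.
Hence every string is accepted by R iff it is accepted by S, and the two languages coincide.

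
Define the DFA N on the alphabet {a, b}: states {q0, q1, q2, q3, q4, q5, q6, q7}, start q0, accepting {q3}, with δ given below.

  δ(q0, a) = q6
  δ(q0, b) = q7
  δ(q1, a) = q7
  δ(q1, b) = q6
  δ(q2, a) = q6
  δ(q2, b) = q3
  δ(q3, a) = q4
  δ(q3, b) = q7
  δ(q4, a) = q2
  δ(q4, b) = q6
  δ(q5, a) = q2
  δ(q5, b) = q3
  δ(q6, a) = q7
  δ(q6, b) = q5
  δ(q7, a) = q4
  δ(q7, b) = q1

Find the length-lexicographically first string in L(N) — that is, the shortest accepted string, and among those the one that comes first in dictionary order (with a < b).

A breadth-first search from q0 reaches an accepting state first via the path q0 → q6 → q5 → q3 on input abb.
No string of length < 3 is accepted (BFS exhausts all shorter strings without reaching an accepting state), and abb is the lexicographically least accepting string of length 3.

abb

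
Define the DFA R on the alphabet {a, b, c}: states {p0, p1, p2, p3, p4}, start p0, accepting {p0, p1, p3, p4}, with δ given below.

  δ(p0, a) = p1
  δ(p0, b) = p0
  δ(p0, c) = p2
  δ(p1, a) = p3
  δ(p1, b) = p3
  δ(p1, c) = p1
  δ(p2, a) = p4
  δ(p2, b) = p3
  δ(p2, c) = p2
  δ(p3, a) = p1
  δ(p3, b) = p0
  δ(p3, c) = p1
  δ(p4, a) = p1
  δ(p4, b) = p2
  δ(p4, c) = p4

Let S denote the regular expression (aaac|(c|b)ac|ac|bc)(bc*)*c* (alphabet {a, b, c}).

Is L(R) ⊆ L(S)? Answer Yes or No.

The empty string ε is in L(R) but not in L(S).
So L(R) ⊄ L(S).

No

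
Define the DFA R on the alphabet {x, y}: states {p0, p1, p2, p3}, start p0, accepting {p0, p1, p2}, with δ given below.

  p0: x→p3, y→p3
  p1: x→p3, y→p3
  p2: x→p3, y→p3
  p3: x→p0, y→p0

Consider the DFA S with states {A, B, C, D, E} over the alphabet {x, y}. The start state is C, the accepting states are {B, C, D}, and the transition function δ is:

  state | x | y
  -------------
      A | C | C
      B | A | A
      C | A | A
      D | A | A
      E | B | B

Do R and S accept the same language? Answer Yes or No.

Yes

Exploring the product automaton R × S from the start pair (p0, C), following both machines on each input symbol, reaches 2 state pairs: (p0, C), (p3, A).
R accepts in {p0, p1, p2} and S accepts in {B, C, D}. In every reachable pair the two components are either both accepting — (p0, C) — or both non-accepting, so no string is accepted by exactly one of the machines: L(R) \ L(S) and L(S) \ L(R) are both empty.
Hence every string is accepted by R iff it is accepted by S, and the two languages coincide.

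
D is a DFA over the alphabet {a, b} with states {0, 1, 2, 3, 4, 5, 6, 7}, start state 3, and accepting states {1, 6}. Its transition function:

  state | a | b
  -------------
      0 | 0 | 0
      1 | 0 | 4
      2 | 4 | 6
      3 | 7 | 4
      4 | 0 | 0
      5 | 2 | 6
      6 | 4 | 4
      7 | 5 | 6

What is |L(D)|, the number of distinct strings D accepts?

3

The useful subgraph on states {2, 3, 5, 6, 7} is acyclic, so L(D) is finite; the longest accepting path visits 5 useful states, giving maximum string length 4.
Counting accepting paths from 3 by length: 1 of length 2, 1 of length 3, 1 of length 4. Total 3.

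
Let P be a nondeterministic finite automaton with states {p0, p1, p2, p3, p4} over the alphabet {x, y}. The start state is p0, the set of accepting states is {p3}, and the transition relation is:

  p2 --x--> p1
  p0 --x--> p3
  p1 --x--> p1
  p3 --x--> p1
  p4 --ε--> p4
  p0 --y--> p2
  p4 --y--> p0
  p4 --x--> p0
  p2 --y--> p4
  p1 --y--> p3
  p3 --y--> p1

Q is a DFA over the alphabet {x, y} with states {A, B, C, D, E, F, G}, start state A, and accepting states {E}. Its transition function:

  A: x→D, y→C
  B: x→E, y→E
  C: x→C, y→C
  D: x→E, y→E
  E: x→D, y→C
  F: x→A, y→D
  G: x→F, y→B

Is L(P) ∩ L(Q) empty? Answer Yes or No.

No

The string xxxy is accepted by both P and Q.
Hence L(P) ∩ L(Q) ≠ ∅.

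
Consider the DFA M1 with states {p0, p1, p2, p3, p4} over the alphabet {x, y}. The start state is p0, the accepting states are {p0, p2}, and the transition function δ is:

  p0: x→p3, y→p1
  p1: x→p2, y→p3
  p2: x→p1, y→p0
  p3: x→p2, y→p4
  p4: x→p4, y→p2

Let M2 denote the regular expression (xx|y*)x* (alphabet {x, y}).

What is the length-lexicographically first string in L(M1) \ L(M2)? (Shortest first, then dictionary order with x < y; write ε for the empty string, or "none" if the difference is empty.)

The string xxy is accepted by M1 but not by M2.
No shorter string lies in the difference, and xxy is the lexicographically first length-3 string in L(M1) \ L(M2).

xxy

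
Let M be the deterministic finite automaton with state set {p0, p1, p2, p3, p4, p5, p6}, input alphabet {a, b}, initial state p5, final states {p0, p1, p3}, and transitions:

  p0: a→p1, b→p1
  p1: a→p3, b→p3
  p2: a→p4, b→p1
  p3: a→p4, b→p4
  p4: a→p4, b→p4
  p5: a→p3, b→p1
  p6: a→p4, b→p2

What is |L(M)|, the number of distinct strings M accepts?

4

The useful subgraph on states {p1, p3, p5} is acyclic, so L(M) is finite; the longest accepting path visits 3 useful states, giving maximum string length 2.
Counting accepting paths from p5 by length: 2 of length 1, 2 of length 2. Total 4.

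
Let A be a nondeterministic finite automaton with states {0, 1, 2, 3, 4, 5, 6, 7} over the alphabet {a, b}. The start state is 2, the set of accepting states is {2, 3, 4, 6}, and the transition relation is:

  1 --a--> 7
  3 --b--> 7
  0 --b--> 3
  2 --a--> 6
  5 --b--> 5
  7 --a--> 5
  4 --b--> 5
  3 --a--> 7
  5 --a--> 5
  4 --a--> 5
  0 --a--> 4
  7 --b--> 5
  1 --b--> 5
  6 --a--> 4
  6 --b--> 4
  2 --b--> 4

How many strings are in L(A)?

The useful subgraph on states {2, 4, 6} is acyclic, so L(A) is finite; the longest accepting path visits 3 useful states, giving maximum string length 2.
Counting accepting paths from 2 by length: 1 of length 0, 2 of length 1, 2 of length 2. Total 5.

5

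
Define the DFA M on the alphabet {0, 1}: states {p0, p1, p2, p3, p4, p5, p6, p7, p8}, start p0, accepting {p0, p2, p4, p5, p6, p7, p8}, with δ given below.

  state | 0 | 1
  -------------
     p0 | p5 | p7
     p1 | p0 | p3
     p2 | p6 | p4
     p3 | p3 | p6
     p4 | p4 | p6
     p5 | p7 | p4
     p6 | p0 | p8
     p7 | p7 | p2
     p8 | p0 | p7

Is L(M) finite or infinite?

infinite

State p4 is reachable from the start and can reach an accepting state, and it lies on the cycle p4 → p4.
Traversing that cycle any number of times yields accepted strings of unbounded length, so the language is infinite.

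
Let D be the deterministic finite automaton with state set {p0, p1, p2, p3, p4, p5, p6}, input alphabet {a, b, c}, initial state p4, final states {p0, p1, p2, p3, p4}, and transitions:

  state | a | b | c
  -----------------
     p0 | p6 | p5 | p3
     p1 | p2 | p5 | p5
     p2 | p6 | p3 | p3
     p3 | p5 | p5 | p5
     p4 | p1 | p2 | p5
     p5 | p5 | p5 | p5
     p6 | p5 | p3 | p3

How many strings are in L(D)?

The useful subgraph on states {p1, p2, p3, p4, p6} is acyclic, so L(D) is finite; the longest accepting path visits 5 useful states, giving maximum string length 4.
Counting accepting paths from p4 by length: 1 of length 0, 2 of length 1, 3 of length 2, 4 of length 3, 2 of length 4. Total 12.

12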